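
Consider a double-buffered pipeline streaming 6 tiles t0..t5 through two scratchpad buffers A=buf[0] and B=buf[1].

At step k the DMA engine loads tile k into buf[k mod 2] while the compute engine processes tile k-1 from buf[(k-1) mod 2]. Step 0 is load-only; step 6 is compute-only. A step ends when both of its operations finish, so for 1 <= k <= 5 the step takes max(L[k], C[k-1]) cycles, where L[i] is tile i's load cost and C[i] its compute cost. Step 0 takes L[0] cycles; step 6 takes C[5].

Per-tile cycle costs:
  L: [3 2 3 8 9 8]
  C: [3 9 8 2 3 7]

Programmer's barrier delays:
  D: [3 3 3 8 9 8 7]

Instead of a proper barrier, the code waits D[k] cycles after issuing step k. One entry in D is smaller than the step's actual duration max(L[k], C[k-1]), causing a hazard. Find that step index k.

step 0: need L[0]=3 = 3; D[0]=3 ok
step 1: need max(L[1]=2,C[0]=3) = 3; D[1]=3 ok
step 2: need max(L[2]=3,C[1]=9) = 9; D[2]=3 SHORT
step 3: need max(L[3]=8,C[2]=8) = 8; D[3]=8 ok
step 4: need max(L[4]=9,C[3]=2) = 9; D[4]=9 ok
step 5: need max(L[5]=8,C[4]=3) = 8; D[5]=8 ok
step 6: need C[5]=7 = 7; D[6]=7 ok

hazard at step 2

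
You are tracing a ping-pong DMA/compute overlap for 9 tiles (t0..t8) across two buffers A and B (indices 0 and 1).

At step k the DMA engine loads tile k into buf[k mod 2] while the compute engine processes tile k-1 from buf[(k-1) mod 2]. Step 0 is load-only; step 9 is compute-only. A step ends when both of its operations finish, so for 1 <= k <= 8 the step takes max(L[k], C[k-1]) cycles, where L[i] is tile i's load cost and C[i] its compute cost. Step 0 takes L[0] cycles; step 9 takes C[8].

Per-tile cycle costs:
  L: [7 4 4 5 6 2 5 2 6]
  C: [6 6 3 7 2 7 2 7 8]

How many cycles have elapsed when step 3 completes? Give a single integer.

  0. 7=7c; end=7; A:t0 B:-
  1. max(4,6)=6c; end=13; A:t0 B:t1
  2. max(4,6)=6c; end=19; A:t2 B:t1
  3. max(5,3)=5c; end=24; A:t2 B:t3
  4. max(6,7)=7c; end=31; A:t4 B:t3
  5. max(2,2)=2c; end=33; A:t4 B:t5
  6. max(5,7)=7c; end=40; A:t6 B:t5
  7. max(2,2)=2c; end=42; A:t6 B:t7
  8. max(6,7)=7c; end=49; A:t8 B:t7
  9. 8=8c; end=57; A:t8 B:t7

end_cycle[3] = 24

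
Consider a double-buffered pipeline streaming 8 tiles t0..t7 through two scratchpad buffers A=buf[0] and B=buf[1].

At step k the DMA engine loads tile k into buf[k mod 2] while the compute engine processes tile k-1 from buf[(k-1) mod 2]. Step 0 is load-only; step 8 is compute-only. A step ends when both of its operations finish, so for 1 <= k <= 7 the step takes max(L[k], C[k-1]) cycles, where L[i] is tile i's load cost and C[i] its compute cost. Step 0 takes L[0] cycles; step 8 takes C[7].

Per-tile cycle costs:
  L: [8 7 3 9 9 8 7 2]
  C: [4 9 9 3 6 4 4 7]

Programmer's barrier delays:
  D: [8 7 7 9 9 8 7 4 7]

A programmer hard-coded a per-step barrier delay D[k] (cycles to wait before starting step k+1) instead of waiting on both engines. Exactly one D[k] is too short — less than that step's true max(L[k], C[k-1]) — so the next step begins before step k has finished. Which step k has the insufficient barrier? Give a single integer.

[0] required=L[0]=8=8 vs D=8 ok
[1] required=max(L[1]=7,C[0]=4)=7 vs D=7 ok
[2] required=max(L[2]=3,C[1]=9)=9 vs D=7 SHORT
[3] required=max(L[3]=9,C[2]=9)=9 vs D=9 ok
[4] required=max(L[4]=9,C[3]=3)=9 vs D=9 ok
[5] required=max(L[5]=8,C[4]=6)=8 vs D=8 ok
[6] required=max(L[6]=7,C[5]=4)=7 vs D=7 ok
[7] required=max(L[7]=2,C[6]=4)=4 vs D=4 ok
[8] required=C[7]=7=7 vs D=7 ok

hazard at step 2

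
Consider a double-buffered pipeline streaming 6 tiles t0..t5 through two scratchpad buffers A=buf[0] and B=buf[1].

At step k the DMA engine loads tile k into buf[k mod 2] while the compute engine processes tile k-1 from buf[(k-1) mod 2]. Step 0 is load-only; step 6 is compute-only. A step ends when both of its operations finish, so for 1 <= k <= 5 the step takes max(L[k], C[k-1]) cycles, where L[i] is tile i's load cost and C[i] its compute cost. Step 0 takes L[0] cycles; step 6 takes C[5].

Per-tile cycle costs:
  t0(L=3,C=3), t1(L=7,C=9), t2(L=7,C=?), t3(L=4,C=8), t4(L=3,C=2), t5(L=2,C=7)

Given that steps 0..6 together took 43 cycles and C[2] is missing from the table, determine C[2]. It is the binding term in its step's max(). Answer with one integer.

C[2] = 7

step 0: dur = L[0]=3 = 3
step 1: dur = max(L[1]=7, C[0]=3) = 7
step 2: dur = max(L[2]=7, C[1]=9) = 9
step 3: dur = max(L[3]=4, C[2]=?) = C[2]  (unknown; binding)
step 4: dur = max(L[4]=3, C[3]=8) = 8
step 5: dur = max(L[5]=2, C[4]=2) = 2
step 6: dur = C[5]=7 = 7
sum of known step durations = 36
dur[3] = total - known = 43 - 36 = 7
C[2] is the binding max in step 3, so C[2] = dur[3] = 7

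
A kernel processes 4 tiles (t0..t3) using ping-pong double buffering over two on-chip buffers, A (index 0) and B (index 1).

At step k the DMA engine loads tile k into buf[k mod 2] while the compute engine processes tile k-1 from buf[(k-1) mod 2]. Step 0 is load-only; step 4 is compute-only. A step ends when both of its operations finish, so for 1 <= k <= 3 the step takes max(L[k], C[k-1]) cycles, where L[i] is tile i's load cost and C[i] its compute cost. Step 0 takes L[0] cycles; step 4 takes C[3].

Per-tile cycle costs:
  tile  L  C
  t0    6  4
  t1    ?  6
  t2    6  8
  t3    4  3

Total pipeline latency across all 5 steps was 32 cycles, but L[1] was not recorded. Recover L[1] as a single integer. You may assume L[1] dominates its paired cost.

step 0 = dur = L[0]=6 = 6
step 1 = dur = max(L[1]=?, C[0]=4) = L[1]  (unknown; binding)
step 2 = dur = max(L[2]=6, C[1]=6) = 6
step 3 = dur = max(L[3]=4, C[2]=8) = 8
step 4 = dur = C[3]=3 = 3
sum of known step durations = 23
dur[1] = total - known = 32 - 23 = 9
L[1] is the binding max in step 1, so L[1] = dur[1] = 9

L[1] = 9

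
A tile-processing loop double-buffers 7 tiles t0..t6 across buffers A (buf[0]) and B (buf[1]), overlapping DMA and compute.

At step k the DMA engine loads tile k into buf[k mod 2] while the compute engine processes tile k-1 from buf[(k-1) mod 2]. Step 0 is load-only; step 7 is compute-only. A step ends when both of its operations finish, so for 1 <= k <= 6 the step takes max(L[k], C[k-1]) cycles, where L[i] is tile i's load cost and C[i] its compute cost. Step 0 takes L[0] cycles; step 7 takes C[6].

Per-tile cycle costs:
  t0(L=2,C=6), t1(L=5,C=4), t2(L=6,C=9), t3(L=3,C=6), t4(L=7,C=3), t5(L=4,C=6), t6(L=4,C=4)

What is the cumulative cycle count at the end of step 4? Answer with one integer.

end_cycle[4] = 30

k=0 load=t0/2c comp=- wait=2 total=2
k=1 load=t1/5c comp=t0/6c wait=6 total=8
k=2 load=t2/6c comp=t1/4c wait=6 total=14
k=3 load=t3/3c comp=t2/9c wait=9 total=23
k=4 load=t4/7c comp=t3/6c wait=7 total=30
k=5 load=t5/4c comp=t4/3c wait=4 total=34
k=6 load=t6/4c comp=t5/6c wait=6 total=40
k=7 load=- comp=t6/4c wait=4 total=44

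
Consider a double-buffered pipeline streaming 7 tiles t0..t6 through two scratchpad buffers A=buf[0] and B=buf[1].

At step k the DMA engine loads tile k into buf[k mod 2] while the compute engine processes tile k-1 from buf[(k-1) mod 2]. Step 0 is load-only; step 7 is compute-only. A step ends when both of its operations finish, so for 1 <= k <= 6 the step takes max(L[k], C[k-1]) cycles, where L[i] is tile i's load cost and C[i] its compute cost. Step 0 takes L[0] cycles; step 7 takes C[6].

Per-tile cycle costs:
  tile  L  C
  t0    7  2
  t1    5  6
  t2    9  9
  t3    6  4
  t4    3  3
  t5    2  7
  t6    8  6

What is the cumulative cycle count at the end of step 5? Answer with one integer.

step 0: L[0]=7 → dur=7, Σ=7 | A=load:t0 B=idle [load-only]
step 1: L[1]=5 C[0]=2 → dur=5, Σ=12 | A=compute:t0 B=load:t1 [load-bound]
step 2: L[2]=9 C[1]=6 → dur=9, Σ=21 | A=load:t2 B=compute:t1 [load-bound]
step 3: L[3]=6 C[2]=9 → dur=9, Σ=30 | A=compute:t2 B=load:t3 [compute-bound]
step 4: L[4]=3 C[3]=4 → dur=4, Σ=34 | A=load:t4 B=compute:t3 [compute-bound]
step 5: L[5]=2 C[4]=3 → dur=3, Σ=37 | A=compute:t4 B=load:t5 [compute-bound]
step 6: L[6]=8 C[5]=7 → dur=8, Σ=45 | A=load:t6 B=compute:t5 [load-bound]
step 7: C[6]=6 → dur=6, Σ=51 | A=compute:t6 B=idle [compute-only]

end_cycle[5] = 37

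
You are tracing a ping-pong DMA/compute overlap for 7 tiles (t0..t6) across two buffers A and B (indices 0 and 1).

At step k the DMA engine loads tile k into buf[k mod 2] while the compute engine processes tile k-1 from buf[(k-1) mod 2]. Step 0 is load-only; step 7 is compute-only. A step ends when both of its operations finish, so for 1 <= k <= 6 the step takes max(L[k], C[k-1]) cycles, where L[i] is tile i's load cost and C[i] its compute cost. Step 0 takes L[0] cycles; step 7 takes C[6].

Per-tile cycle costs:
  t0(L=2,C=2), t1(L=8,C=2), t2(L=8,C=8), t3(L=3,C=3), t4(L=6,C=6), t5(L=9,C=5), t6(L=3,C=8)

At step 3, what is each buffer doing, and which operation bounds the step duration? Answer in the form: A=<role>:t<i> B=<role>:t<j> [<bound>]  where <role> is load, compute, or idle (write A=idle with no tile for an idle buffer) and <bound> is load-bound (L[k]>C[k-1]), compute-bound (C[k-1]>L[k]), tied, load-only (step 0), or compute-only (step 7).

k=0 load=t0/2c comp=- wait=2 total=2
k=1 load=t1/8c comp=t0/2c wait=8 total=10
k=2 load=t2/8c comp=t1/2c wait=8 total=18
k=3 load=t3/3c comp=t2/8c wait=8 total=26
k=4 load=t4/6c comp=t3/3c wait=6 total=32
k=5 load=t5/9c comp=t4/6c wait=9 total=41
k=6 load=t6/3c comp=t5/5c wait=5 total=46
k=7 load=- comp=t6/8c wait=8 total=54

step 3: A=compute:t2 B=load:t3 [compute-bound]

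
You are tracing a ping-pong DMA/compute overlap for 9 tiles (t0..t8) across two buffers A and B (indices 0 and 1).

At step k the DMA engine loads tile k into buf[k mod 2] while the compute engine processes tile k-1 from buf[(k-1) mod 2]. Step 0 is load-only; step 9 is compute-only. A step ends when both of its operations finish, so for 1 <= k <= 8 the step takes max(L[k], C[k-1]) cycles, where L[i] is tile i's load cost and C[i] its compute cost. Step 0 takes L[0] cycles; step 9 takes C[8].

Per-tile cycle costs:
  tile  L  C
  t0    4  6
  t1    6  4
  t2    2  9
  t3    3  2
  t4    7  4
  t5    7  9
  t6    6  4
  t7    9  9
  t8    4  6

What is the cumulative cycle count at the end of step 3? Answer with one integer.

step 0: L[0]=4 → dur=4, Σ=4 | A=load:t0 B=idle [load-only]
step 1: L[1]=6 C[0]=6 → dur=6, Σ=10 | A=compute:t0 B=load:t1 [tied]
step 2: L[2]=2 C[1]=4 → dur=4, Σ=14 | A=load:t2 B=compute:t1 [compute-bound]
step 3: L[3]=3 C[2]=9 → dur=9, Σ=23 | A=compute:t2 B=load:t3 [compute-bound]
step 4: L[4]=7 C[3]=2 → dur=7, Σ=30 | A=load:t4 B=compute:t3 [load-bound]
step 5: L[5]=7 C[4]=4 → dur=7, Σ=37 | A=compute:t4 B=load:t5 [load-bound]
step 6: L[6]=6 C[5]=9 → dur=9, Σ=46 | A=load:t6 B=compute:t5 [compute-bound]
step 7: L[7]=9 C[6]=4 → dur=9, Σ=55 | A=compute:t6 B=load:t7 [load-bound]
step 8: L[8]=4 C[7]=9 → dur=9, Σ=64 | A=load:t8 B=compute:t7 [compute-bound]
step 9: C[8]=6 → dur=6, Σ=70 | A=compute:t8 B=idle [compute-only]

end_cycle[3] = 23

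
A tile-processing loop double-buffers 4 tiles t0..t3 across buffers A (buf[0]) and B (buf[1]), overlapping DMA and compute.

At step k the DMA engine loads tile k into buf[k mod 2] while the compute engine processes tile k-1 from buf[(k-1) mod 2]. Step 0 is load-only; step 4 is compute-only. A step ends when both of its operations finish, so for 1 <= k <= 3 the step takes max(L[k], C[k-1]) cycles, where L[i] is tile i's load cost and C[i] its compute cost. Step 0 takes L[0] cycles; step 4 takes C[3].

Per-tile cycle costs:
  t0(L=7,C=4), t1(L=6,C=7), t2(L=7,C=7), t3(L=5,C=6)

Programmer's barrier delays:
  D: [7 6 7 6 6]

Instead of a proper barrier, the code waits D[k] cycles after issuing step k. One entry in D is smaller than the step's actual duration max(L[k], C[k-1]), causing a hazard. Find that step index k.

hazard at step 3

[0] required=L[0]=7=7 vs D=7 ok
[1] required=max(L[1]=6,C[0]=4)=6 vs D=6 ok
[2] required=max(L[2]=7,C[1]=7)=7 vs D=7 ok
[3] required=max(L[3]=5,C[2]=7)=7 vs D=6 SHORT
[4] required=C[3]=6=6 vs D=6 ok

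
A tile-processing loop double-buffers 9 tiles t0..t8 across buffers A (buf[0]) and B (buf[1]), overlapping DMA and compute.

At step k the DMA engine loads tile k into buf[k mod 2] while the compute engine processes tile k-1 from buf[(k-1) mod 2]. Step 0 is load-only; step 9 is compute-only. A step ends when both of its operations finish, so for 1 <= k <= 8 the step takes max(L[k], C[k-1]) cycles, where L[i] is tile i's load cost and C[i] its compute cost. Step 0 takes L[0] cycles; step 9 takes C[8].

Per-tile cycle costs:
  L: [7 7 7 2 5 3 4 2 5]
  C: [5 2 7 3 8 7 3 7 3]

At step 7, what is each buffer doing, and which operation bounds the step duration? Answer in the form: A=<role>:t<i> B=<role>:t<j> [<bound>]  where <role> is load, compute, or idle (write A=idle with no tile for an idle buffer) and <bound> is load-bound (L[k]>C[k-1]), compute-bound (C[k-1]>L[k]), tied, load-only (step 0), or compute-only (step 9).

k=0 load=t0/7c comp=- wait=7 total=7
k=1 load=t1/7c comp=t0/5c wait=7 total=14
k=2 load=t2/7c comp=t1/2c wait=7 total=21
k=3 load=t3/2c comp=t2/7c wait=7 total=28
k=4 load=t4/5c comp=t3/3c wait=5 total=33
k=5 load=t5/3c comp=t4/8c wait=8 total=41
k=6 load=t6/4c comp=t5/7c wait=7 total=48
k=7 load=t7/2c comp=t6/3c wait=3 total=51
k=8 load=t8/5c comp=t7/7c wait=7 total=58
k=9 load=- comp=t8/3c wait=3 total=61

step 7: A=compute:t6 B=load:t7 [compute-bound]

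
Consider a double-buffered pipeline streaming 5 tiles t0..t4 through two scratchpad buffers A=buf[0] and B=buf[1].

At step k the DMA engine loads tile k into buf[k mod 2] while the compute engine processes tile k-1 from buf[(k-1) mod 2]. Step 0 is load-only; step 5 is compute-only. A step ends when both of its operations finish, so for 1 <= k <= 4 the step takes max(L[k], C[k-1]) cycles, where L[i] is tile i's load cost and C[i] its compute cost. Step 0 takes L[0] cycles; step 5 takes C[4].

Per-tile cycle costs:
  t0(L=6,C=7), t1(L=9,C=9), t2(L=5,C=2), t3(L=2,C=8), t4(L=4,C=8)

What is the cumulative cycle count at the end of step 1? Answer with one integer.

  0. 6=6c; end=6; A:t0 B:-
  1. max(9,7)=9c; end=15; A:t0 B:t1
  2. max(5,9)=9c; end=24; A:t2 B:t1
  3. max(2,2)=2c; end=26; A:t2 B:t3
  4. max(4,8)=8c; end=34; A:t4 B:t3
  5. 8=8c; end=42; A:t4 B:t3

end_cycle[1] = 15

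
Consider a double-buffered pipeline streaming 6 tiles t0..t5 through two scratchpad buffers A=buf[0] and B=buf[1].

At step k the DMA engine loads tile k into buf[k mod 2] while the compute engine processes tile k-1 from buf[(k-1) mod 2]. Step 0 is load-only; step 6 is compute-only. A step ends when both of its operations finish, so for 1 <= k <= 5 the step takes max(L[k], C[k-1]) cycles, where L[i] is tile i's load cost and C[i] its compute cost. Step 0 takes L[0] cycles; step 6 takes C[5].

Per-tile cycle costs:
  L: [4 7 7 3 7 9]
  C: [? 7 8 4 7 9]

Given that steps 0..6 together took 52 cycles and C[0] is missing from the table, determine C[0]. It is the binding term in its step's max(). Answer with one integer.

C[0] = 8

step 0: dur = L[0]=4 = 4
step 1: dur = max(L[1]=7, C[0]=?) = C[0]  (unknown; binding)
step 2: dur = max(L[2]=7, C[1]=7) = 7
step 3: dur = max(L[3]=3, C[2]=8) = 8
step 4: dur = max(L[4]=7, C[3]=4) = 7
step 5: dur = max(L[5]=9, C[4]=7) = 9
step 6: dur = C[5]=9 = 9
sum of known step durations = 44
dur[1] = total - known = 52 - 44 = 8
C[0] is the binding max in step 1, so C[0] = dur[1] = 8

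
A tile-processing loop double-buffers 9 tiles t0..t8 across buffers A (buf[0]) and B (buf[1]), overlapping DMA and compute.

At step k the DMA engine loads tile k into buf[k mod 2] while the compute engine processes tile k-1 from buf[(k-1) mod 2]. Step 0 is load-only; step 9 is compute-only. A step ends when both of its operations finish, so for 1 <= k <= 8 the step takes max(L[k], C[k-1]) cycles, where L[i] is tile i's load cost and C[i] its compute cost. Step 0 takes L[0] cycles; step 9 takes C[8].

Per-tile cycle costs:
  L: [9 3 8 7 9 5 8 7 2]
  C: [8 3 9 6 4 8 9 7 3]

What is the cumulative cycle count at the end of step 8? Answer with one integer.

end_cycle[8] = 72

step 0: L[0]=9 → dur=9, Σ=9 | A=load:t0 B=idle [load-only]
step 1: L[1]=3 C[0]=8 → dur=8, Σ=17 | A=compute:t0 B=load:t1 [compute-bound]
step 2: L[2]=8 C[1]=3 → dur=8, Σ=25 | A=load:t2 B=compute:t1 [load-bound]
step 3: L[3]=7 C[2]=9 → dur=9, Σ=34 | A=compute:t2 B=load:t3 [compute-bound]
step 4: L[4]=9 C[3]=6 → dur=9, Σ=43 | A=load:t4 B=compute:t3 [load-bound]
step 5: L[5]=5 C[4]=4 → dur=5, Σ=48 | A=compute:t4 B=load:t5 [load-bound]
step 6: L[6]=8 C[5]=8 → dur=8, Σ=56 | A=load:t6 B=compute:t5 [tied]
step 7: L[7]=7 C[6]=9 → dur=9, Σ=65 | A=compute:t6 B=load:t7 [compute-bound]
step 8: L[8]=2 C[7]=7 → dur=7, Σ=72 | A=load:t8 B=compute:t7 [compute-bound]
step 9: C[8]=3 → dur=3, Σ=75 | A=compute:t8 B=idle [compute-only]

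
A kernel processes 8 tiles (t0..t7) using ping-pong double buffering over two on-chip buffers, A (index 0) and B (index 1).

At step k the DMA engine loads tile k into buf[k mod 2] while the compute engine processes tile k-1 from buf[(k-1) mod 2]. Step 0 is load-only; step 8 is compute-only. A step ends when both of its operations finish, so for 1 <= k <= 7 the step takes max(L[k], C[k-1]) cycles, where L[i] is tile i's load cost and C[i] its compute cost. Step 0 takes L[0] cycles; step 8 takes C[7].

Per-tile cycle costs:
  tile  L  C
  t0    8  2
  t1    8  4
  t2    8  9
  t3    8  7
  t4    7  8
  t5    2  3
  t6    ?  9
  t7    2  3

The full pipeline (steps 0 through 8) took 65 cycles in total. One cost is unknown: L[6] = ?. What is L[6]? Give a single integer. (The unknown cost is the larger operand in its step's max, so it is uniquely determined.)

L[6] = 5

step 0 = dur = L[0]=8 = 8
step 1 = dur = max(L[1]=8, C[0]=2) = 8
step 2 = dur = max(L[2]=8, C[1]=4) = 8
step 3 = dur = max(L[3]=8, C[2]=9) = 9
step 4 = dur = max(L[4]=7, C[3]=7) = 7
step 5 = dur = max(L[5]=2, C[4]=8) = 8
step 6 = dur = max(L[6]=?, C[5]=3) = L[6]  (unknown; binding)
step 7 = dur = max(L[7]=2, C[6]=9) = 9
step 8 = dur = C[7]=3 = 3
sum of known step durations = 60
dur[6] = total - known = 65 - 60 = 5
L[6] is the binding max in step 6, so L[6] = dur[6] = 5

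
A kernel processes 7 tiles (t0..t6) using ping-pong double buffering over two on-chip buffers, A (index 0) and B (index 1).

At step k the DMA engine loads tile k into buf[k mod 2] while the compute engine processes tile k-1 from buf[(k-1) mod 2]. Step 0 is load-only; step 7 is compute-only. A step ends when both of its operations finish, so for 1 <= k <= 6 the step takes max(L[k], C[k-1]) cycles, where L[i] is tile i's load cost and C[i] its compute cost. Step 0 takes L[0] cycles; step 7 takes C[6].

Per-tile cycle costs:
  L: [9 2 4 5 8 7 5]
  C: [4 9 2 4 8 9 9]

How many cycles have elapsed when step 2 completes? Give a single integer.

end_cycle[2] = 22

  0. 9=9c; end=9; A:t0 B:-
  1. max(2,4)=4c; end=13; A:t0 B:t1
  2. max(4,9)=9c; end=22; A:t2 B:t1
  3. max(5,2)=5c; end=27; A:t2 B:t3
  4. max(8,4)=8c; end=35; A:t4 B:t3
  5. max(7,8)=8c; end=43; A:t4 B:t5
  6. max(5,9)=9c; end=52; A:t6 B:t5
  7. 9=9c; end=61; A:t6 B:t5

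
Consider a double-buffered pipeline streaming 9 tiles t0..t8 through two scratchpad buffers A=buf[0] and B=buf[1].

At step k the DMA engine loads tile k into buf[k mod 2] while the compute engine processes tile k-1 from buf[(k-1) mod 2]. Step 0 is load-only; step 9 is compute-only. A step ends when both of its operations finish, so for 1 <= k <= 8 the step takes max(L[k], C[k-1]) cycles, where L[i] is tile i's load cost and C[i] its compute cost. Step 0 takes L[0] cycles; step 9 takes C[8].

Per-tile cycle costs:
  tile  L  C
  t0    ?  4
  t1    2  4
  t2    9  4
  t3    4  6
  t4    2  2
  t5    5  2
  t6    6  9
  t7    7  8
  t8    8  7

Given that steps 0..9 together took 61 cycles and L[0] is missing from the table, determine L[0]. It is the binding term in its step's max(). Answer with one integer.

step 0 | dur = L[0]=? = L[0]  (unknown; binding)
step 1 | dur = max(L[1]=2, C[0]=4) = 4
step 2 | dur = max(L[2]=9, C[1]=4) = 9
step 3 | dur = max(L[3]=4, C[2]=4) = 4
step 4 | dur = max(L[4]=2, C[3]=6) = 6
step 5 | dur = max(L[5]=5, C[4]=2) = 5
step 6 | dur = max(L[6]=6, C[5]=2) = 6
step 7 | dur = max(L[7]=7, C[6]=9) = 9
step 8 | dur = max(L[8]=8, C[7]=8) = 8
step 9 | dur = C[8]=7 = 7
sum of known step durations = 58
dur[0] = total - known = 61 - 58 = 3
L[0] is the binding max in step 0, so L[0] = dur[0] = 3

L[0] = 3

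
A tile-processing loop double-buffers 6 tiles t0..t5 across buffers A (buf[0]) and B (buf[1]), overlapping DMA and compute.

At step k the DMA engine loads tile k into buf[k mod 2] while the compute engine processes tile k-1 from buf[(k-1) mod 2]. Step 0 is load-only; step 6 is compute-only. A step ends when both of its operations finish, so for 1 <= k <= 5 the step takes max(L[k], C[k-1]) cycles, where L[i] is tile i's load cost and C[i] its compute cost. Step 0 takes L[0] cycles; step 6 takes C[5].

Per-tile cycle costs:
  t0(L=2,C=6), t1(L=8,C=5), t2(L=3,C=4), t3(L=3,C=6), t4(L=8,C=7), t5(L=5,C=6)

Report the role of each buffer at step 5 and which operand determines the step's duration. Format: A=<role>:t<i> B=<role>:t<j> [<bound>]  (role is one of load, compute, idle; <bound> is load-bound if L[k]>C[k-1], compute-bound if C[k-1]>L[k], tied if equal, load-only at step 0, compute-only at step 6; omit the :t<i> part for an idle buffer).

step 5: A=compute:t4 B=load:t5 [compute-bound]

[0] DMA t0→A (2c) ∥ CU idle ⇒ 2c, clock 2
[1] DMA t1→B (8c) ∥ CU A:t0 (6c) ⇒ 8c, clock 10
[2] DMA t2→A (3c) ∥ CU B:t1 (5c) ⇒ 5c, clock 15
[3] DMA t3→B (3c) ∥ CU A:t2 (4c) ⇒ 4c, clock 19
[4] DMA t4→A (8c) ∥ CU B:t3 (6c) ⇒ 8c, clock 27
[5] DMA t5→B (5c) ∥ CU A:t4 (7c) ⇒ 7c, clock 34
[6] DMA idle ∥ CU B:t5 (6c) ⇒ 6c, clock 40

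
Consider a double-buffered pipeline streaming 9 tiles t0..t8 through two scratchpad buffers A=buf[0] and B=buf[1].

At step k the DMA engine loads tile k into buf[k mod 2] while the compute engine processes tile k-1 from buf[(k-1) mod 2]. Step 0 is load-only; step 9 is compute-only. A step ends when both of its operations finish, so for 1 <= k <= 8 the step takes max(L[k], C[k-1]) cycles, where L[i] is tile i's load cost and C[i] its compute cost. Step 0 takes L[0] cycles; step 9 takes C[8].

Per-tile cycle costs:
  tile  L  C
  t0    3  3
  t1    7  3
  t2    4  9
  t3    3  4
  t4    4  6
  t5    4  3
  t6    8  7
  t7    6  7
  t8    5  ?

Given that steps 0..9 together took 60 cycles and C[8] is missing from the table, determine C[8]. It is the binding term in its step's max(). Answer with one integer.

step 0 = dur = L[0]=3 = 3
step 1 = dur = max(L[1]=7, C[0]=3) = 7
step 2 = dur = max(L[2]=4, C[1]=3) = 4
step 3 = dur = max(L[3]=3, C[2]=9) = 9
step 4 = dur = max(L[4]=4, C[3]=4) = 4
step 5 = dur = max(L[5]=4, C[4]=6) = 6
step 6 = dur = max(L[6]=8, C[5]=3) = 8
step 7 = dur = max(L[7]=6, C[6]=7) = 7
step 8 = dur = max(L[8]=5, C[7]=7) = 7
step 9 = dur = C[8]=? = C[8]  (unknown; binding)
sum of known step durations = 55
dur[9] = total - known = 60 - 55 = 5
C[8] is the binding max in step 9, so C[8] = dur[9] = 5

C[8] = 5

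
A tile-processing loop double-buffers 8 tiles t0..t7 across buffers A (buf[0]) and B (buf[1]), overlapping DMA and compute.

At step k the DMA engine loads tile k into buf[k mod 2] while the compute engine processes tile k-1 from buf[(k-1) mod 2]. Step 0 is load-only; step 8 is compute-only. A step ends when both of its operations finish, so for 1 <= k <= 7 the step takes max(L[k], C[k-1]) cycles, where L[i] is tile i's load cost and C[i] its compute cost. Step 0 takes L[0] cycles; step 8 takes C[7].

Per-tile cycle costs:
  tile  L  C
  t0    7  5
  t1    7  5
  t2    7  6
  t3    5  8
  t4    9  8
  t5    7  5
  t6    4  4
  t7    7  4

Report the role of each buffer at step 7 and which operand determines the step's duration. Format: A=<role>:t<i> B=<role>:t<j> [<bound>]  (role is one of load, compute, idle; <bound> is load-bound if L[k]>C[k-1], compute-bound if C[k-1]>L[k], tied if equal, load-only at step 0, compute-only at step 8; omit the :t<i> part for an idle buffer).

k=0 load=t0/7c comp=- wait=7 total=7
k=1 load=t1/7c comp=t0/5c wait=7 total=14
k=2 load=t2/7c comp=t1/5c wait=7 total=21
k=3 load=t3/5c comp=t2/6c wait=6 total=27
k=4 load=t4/9c comp=t3/8c wait=9 total=36
k=5 load=t5/7c comp=t4/8c wait=8 total=44
k=6 load=t6/4c comp=t5/5c wait=5 total=49
k=7 load=t7/7c comp=t6/4c wait=7 total=56
k=8 load=- comp=t7/4c wait=4 total=60

step 7: A=compute:t6 B=load:t7 [load-bound]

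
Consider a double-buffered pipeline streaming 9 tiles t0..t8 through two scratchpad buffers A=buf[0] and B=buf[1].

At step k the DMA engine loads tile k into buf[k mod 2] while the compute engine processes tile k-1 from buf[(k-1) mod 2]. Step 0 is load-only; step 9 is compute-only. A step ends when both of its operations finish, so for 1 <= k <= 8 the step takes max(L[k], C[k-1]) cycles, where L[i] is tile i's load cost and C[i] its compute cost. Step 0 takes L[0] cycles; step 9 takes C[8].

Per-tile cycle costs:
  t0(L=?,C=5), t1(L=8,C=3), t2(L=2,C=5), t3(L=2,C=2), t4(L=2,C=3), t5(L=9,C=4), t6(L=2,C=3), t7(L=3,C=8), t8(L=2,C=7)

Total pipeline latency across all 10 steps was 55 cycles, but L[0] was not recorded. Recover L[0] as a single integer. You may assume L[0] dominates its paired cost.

step 0: dur = L[0]=? = L[0]  (unknown; binding)
step 1: dur = max(L[1]=8, C[0]=5) = 8
step 2: dur = max(L[2]=2, C[1]=3) = 3
step 3: dur = max(L[3]=2, C[2]=5) = 5
step 4: dur = max(L[4]=2, C[3]=2) = 2
step 5: dur = max(L[5]=9, C[4]=3) = 9
step 6: dur = max(L[6]=2, C[5]=4) = 4
step 7: dur = max(L[7]=3, C[6]=3) = 3
step 8: dur = max(L[8]=2, C[7]=8) = 8
step 9: dur = C[8]=7 = 7
sum of known step durations = 49
dur[0] = total - known = 55 - 49 = 6
L[0] is the binding max in step 0, so L[0] = dur[0] = 6

L[0] = 6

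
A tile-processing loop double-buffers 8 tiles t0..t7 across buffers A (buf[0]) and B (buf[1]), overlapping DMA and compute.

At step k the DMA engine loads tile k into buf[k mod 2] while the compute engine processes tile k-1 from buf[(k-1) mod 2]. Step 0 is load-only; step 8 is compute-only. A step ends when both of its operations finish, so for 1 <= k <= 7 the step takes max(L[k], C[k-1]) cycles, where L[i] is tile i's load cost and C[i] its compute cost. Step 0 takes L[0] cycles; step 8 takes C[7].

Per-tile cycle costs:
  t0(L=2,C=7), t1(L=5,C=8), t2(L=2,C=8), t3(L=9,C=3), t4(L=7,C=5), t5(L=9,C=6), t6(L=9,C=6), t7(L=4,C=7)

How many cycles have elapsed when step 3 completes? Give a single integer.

end_cycle[3] = 26

k=0 load=t0/2c comp=- wait=2 total=2
k=1 load=t1/5c comp=t0/7c wait=7 total=9
k=2 load=t2/2c comp=t1/8c wait=8 total=17
k=3 load=t3/9c comp=t2/8c wait=9 total=26
k=4 load=t4/7c comp=t3/3c wait=7 total=33
k=5 load=t5/9c comp=t4/5c wait=9 total=42
k=6 load=t6/9c comp=t5/6c wait=9 total=51
k=7 load=t7/4c comp=t6/6c wait=6 total=57
k=8 load=- comp=t7/7c wait=7 total=64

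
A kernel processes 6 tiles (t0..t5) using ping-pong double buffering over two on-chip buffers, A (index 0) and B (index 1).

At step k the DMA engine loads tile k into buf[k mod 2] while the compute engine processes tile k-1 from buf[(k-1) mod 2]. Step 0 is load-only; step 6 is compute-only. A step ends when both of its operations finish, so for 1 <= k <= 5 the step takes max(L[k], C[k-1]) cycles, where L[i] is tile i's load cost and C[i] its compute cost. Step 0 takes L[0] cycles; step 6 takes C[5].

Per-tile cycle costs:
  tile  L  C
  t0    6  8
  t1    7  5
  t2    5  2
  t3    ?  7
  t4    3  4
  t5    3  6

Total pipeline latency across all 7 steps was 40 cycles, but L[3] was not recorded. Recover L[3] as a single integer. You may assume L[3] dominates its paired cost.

step 0 = dur = L[0]=6 = 6
step 1 = dur = max(L[1]=7, C[0]=8) = 8
step 2 = dur = max(L[2]=5, C[1]=5) = 5
step 3 = dur = max(L[3]=?, C[2]=2) = L[3]  (unknown; binding)
step 4 = dur = max(L[4]=3, C[3]=7) = 7
step 5 = dur = max(L[5]=3, C[4]=4) = 4
step 6 = dur = C[5]=6 = 6
sum of known step durations = 36
dur[3] = total - known = 40 - 36 = 4
L[3] is the binding max in step 3, so L[3] = dur[3] = 4

L[3] = 4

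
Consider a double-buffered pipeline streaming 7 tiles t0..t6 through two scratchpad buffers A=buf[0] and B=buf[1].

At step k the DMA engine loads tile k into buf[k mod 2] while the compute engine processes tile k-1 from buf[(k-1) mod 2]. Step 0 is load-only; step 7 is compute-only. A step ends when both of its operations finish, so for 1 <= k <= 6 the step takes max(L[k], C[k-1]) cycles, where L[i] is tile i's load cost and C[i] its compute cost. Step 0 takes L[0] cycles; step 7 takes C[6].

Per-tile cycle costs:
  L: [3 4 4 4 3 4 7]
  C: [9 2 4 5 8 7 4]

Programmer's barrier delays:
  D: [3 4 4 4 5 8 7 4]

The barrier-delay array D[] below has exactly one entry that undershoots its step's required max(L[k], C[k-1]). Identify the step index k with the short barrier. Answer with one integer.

hazard at step 1

[0] required=L[0]=3=3 vs D=3 ok
[1] required=max(L[1]=4,C[0]=9)=9 vs D=4 SHORT
[2] required=max(L[2]=4,C[1]=2)=4 vs D=4 ok
[3] required=max(L[3]=4,C[2]=4)=4 vs D=4 ok
[4] required=max(L[4]=3,C[3]=5)=5 vs D=5 ok
[5] required=max(L[5]=4,C[4]=8)=8 vs D=8 ok
[6] required=max(L[6]=7,C[5]=7)=7 vs D=7 ok
[7] required=C[6]=4=4 vs D=4 ok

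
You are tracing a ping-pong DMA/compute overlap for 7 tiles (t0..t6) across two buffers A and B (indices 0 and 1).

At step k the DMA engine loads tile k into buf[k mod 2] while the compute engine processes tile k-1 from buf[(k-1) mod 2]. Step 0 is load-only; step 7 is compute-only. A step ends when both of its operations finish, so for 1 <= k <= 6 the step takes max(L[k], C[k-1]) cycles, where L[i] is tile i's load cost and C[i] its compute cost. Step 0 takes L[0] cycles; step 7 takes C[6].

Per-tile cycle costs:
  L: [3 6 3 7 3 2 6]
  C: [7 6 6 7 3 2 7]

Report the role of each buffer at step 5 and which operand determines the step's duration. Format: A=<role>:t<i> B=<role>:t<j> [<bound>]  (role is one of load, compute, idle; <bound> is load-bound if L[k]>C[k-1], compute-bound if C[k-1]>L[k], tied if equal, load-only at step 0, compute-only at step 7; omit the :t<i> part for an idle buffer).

step 5: A=compute:t4 B=load:t5 [compute-bound]

[0] DMA t0→A (3c) ∥ CU idle ⇒ 3c, clock 3
[1] DMA t1→B (6c) ∥ CU A:t0 (7c) ⇒ 7c, clock 10
[2] DMA t2→A (3c) ∥ CU B:t1 (6c) ⇒ 6c, clock 16
[3] DMA t3→B (7c) ∥ CU A:t2 (6c) ⇒ 7c, clock 23
[4] DMA t4→A (3c) ∥ CU B:t3 (7c) ⇒ 7c, clock 30
[5] DMA t5→B (2c) ∥ CU A:t4 (3c) ⇒ 3c, clock 33
[6] DMA t6→A (6c) ∥ CU B:t5 (2c) ⇒ 6c, clock 39
[7] DMA idle ∥ CU A:t6 (7c) ⇒ 7c, clock 46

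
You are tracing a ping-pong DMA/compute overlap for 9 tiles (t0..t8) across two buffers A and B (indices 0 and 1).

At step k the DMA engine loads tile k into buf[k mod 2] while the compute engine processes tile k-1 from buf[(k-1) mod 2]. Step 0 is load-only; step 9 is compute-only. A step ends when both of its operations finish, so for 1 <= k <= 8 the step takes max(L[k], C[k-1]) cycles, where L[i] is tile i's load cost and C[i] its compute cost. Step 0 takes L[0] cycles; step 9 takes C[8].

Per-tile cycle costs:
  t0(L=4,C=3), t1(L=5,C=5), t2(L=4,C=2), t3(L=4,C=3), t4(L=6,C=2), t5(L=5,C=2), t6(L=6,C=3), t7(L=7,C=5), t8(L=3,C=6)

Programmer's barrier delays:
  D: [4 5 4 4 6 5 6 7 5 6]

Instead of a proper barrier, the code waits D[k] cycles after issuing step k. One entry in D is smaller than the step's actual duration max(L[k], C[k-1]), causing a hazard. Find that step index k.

[0] required=L[0]=4=4 vs D=4 ok
[1] required=max(L[1]=5,C[0]=3)=5 vs D=5 ok
[2] required=max(L[2]=4,C[1]=5)=5 vs D=4 SHORT
[3] required=max(L[3]=4,C[2]=2)=4 vs D=4 ok
[4] required=max(L[4]=6,C[3]=3)=6 vs D=6 ok
[5] required=max(L[5]=5,C[4]=2)=5 vs D=5 ok
[6] required=max(L[6]=6,C[5]=2)=6 vs D=6 ok
[7] required=max(L[7]=7,C[6]=3)=7 vs D=7 ok
[8] required=max(L[8]=3,C[7]=5)=5 vs D=5 ok
[9] required=C[8]=6=6 vs D=6 ok

hazard at step 2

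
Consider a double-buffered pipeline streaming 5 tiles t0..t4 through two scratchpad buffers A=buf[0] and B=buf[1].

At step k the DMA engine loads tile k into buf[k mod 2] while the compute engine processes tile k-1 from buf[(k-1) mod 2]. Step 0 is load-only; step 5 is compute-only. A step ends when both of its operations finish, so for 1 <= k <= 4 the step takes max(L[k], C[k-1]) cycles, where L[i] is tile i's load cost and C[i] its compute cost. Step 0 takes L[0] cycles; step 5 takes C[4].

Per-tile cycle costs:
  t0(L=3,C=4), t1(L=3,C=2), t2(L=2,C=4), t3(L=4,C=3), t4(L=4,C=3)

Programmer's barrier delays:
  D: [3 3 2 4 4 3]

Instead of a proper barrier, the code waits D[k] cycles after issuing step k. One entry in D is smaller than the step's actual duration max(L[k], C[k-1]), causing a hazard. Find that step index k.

k=0 barrier L[0]=3→3c, D[0]=3 ok
k=1 barrier max(L[1]=3,C[0]=4)→4c, D[1]=3 SHORT
k=2 barrier max(L[2]=2,C[1]=2)→2c, D[2]=2 ok
k=3 barrier max(L[3]=4,C[2]=4)→4c, D[3]=4 ok
k=4 barrier max(L[4]=4,C[3]=3)→4c, D[4]=4 ok
k=5 barrier C[4]=3→3c, D[5]=3 ok

hazard at step 1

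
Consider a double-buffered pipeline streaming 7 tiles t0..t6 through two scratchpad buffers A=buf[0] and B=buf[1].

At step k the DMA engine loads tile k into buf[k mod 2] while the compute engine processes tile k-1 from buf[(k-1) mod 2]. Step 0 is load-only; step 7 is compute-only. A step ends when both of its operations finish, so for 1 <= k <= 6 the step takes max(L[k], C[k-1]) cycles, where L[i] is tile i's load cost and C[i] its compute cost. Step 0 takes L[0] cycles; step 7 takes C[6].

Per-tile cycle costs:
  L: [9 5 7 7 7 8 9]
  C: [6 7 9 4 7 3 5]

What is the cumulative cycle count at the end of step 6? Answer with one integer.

end_cycle[6] = 55

  0. 9=9c; end=9; A:t0 B:-
  1. max(5,6)=6c; end=15; A:t0 B:t1
  2. max(7,7)=7c; end=22; A:t2 B:t1
  3. max(7,9)=9c; end=31; A:t2 B:t3
  4. max(7,4)=7c; end=38; A:t4 B:t3
  5. max(8,7)=8c; end=46; A:t4 B:t5
  6. max(9,3)=9c; end=55; A:t6 B:t5
  7. 5=5c; end=60; A:t6 B:t5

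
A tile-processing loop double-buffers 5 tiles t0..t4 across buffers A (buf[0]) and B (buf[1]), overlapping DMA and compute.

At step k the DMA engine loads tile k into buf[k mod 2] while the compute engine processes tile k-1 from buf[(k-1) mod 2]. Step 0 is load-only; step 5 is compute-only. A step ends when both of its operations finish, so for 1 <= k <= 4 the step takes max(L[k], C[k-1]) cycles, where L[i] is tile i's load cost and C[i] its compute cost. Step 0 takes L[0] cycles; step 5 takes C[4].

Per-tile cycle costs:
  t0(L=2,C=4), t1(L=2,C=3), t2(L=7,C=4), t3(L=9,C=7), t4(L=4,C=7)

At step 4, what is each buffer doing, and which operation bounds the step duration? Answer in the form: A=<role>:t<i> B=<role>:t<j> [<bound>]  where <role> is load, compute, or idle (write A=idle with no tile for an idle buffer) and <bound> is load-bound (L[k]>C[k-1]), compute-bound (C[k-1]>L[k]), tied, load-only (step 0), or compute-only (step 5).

step 4: A=load:t4 B=compute:t3 [compute-bound]

k=0 load=t0/2c comp=- wait=2 total=2
k=1 load=t1/2c comp=t0/4c wait=4 total=6
k=2 load=t2/7c comp=t1/3c wait=7 total=13
k=3 load=t3/9c comp=t2/4c wait=9 total=22
k=4 load=t4/4c comp=t3/7c wait=7 total=29
k=5 load=- comp=t4/7c wait=7 total=36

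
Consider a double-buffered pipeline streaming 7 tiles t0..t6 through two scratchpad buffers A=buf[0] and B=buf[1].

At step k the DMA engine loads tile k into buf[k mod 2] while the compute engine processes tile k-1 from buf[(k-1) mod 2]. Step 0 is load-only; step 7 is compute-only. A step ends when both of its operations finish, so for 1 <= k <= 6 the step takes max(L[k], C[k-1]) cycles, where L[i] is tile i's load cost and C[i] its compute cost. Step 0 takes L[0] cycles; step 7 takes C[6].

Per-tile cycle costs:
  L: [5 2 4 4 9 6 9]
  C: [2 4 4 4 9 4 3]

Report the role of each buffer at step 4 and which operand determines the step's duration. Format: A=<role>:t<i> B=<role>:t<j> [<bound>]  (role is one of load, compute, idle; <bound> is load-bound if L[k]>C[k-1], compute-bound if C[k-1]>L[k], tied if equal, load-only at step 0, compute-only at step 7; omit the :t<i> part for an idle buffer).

[0] DMA t0→A (5c) ∥ CU idle ⇒ 5c, clock 5
[1] DMA t1→B (2c) ∥ CU A:t0 (2c) ⇒ 2c, clock 7
[2] DMA t2→A (4c) ∥ CU B:t1 (4c) ⇒ 4c, clock 11
[3] DMA t3→B (4c) ∥ CU A:t2 (4c) ⇒ 4c, clock 15
[4] DMA t4→A (9c) ∥ CU B:t3 (4c) ⇒ 9c, clock 24
[5] DMA t5→B (6c) ∥ CU A:t4 (9c) ⇒ 9c, clock 33
[6] DMA t6→A (9c) ∥ CU B:t5 (4c) ⇒ 9c, clock 42
[7] DMA idle ∥ CU A:t6 (3c) ⇒ 3c, clock 45

step 4: A=load:t4 B=compute:t3 [load-bound]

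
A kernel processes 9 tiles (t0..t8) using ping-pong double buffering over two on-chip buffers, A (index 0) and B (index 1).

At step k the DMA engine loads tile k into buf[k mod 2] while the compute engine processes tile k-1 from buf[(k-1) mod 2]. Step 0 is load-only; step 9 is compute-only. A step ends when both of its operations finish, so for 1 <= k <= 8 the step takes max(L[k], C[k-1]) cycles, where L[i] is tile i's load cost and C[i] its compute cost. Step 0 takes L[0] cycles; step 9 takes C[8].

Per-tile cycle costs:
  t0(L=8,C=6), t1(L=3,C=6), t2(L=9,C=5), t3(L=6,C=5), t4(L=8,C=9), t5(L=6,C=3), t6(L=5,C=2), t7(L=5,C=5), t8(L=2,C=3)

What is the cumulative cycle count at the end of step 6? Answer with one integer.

step 0: L[0]=8 → dur=8, Σ=8 | A=load:t0 B=idle [load-only]
step 1: L[1]=3 C[0]=6 → dur=6, Σ=14 | A=compute:t0 B=load:t1 [compute-bound]
step 2: L[2]=9 C[1]=6 → dur=9, Σ=23 | A=load:t2 B=compute:t1 [load-bound]
step 3: L[3]=6 C[2]=5 → dur=6, Σ=29 | A=compute:t2 B=load:t3 [load-bound]
step 4: L[4]=8 C[3]=5 → dur=8, Σ=37 | A=load:t4 B=compute:t3 [load-bound]
step 5: L[5]=6 C[4]=9 → dur=9, Σ=46 | A=compute:t4 B=load:t5 [compute-bound]
step 6: L[6]=5 C[5]=3 → dur=5, Σ=51 | A=load:t6 B=compute:t5 [load-bound]
step 7: L[7]=5 C[6]=2 → dur=5, Σ=56 | A=compute:t6 B=load:t7 [load-bound]
step 8: L[8]=2 C[7]=5 → dur=5, Σ=61 | A=load:t8 B=compute:t7 [compute-bound]
step 9: C[8]=3 → dur=3, Σ=64 | A=compute:t8 B=idle [compute-only]

end_cycle[6] = 51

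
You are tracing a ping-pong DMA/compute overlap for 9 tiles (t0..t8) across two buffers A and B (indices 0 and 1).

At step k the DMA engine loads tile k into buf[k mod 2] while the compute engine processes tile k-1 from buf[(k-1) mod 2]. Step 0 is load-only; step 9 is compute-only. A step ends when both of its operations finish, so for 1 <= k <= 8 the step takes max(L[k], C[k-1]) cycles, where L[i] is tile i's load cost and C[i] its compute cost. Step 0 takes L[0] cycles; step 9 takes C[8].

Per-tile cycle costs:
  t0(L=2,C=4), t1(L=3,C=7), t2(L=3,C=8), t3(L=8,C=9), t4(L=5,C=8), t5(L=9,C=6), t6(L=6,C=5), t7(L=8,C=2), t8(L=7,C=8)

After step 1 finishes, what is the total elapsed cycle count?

step 0: L[0]=2 → dur=2, Σ=2 | A=load:t0 B=idle [load-only]
step 1: L[1]=3 C[0]=4 → dur=4, Σ=6 | A=compute:t0 B=load:t1 [compute-bound]
step 2: L[2]=3 C[1]=7 → dur=7, Σ=13 | A=load:t2 B=compute:t1 [compute-bound]
step 3: L[3]=8 C[2]=8 → dur=8, Σ=21 | A=compute:t2 B=load:t3 [tied]
step 4: L[4]=5 C[3]=9 → dur=9, Σ=30 | A=load:t4 B=compute:t3 [compute-bound]
step 5: L[5]=9 C[4]=8 → dur=9, Σ=39 | A=compute:t4 B=load:t5 [load-bound]
step 6: L[6]=6 C[5]=6 → dur=6, Σ=45 | A=load:t6 B=compute:t5 [tied]
step 7: L[7]=8 C[6]=5 → dur=8, Σ=53 | A=compute:t6 B=load:t7 [load-bound]
step 8: L[8]=7 C[7]=2 → dur=7, Σ=60 | A=load:t8 B=compute:t7 [load-bound]
step 9: C[8]=8 → dur=8, Σ=68 | A=compute:t8 B=idle [compute-only]

end_cycle[1] = 6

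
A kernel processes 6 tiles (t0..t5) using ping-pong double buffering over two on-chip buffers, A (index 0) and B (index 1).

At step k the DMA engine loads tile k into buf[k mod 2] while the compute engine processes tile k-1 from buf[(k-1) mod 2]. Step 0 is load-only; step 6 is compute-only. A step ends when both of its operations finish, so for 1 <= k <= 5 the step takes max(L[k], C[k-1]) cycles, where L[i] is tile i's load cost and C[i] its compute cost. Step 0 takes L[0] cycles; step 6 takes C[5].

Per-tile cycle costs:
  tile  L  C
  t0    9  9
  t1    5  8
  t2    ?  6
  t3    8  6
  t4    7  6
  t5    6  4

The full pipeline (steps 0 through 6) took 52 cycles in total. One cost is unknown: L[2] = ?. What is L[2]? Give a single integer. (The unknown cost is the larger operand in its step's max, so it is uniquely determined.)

step 0 = dur = L[0]=9 = 9
step 1 = dur = max(L[1]=5, C[0]=9) = 9
step 2 = dur = max(L[2]=?, C[1]=8) = L[2]  (unknown; binding)
step 3 = dur = max(L[3]=8, C[2]=6) = 8
step 4 = dur = max(L[4]=7, C[3]=6) = 7
step 5 = dur = max(L[5]=6, C[4]=6) = 6
step 6 = dur = C[5]=4 = 4
sum of known step durations = 43
dur[2] = total - known = 52 - 43 = 9
L[2] is the binding max in step 2, so L[2] = dur[2] = 9

L[2] = 9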